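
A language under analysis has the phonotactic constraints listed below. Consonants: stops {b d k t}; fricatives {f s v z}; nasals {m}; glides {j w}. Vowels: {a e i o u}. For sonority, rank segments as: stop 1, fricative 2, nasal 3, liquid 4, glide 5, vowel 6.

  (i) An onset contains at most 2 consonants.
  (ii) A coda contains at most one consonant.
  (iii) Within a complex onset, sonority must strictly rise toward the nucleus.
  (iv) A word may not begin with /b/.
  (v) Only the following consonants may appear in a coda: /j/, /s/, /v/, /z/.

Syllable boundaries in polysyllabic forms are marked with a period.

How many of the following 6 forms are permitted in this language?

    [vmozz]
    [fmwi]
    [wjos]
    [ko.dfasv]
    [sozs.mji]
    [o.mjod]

0

[vmozz] — violates constraint (ii): syllable 1 coda /zz/ has 2 consonants (> 1) → not permitted
[fmwi] — violates constraint (i): syllable 1 onset /fmw/ has 3 consonants (> 2) → not permitted
[wjos] — violates constraint (iii): syllable 1 onset /wj/: /w/ (glide, 5) → /j/ (glide, 5) does not rise → not permitted
[ko.dfasv] — violates constraint (ii): syllable 2 coda /sv/ has 2 consonants (> 1) → not permitted
[sozs.mji] — violates constraint (ii): syllable 1 coda /zs/ has 2 consonants (> 1) → not permitted
[o.mjod] — violates constraint (v): syllable 2 coda contains /d/, which is not a licensed coda consonant → not permitted
No form is permitted → 0.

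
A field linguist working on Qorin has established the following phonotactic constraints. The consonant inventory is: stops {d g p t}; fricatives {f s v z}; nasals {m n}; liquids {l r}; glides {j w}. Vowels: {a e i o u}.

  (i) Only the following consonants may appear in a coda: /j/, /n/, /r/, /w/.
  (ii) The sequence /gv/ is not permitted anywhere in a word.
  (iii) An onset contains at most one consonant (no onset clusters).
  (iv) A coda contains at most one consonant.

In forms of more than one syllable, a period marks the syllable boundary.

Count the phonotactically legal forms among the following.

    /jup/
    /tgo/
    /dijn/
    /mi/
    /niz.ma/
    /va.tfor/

/jup/ — violates constraint (i): syllable 1 coda contains /p/, which is not a licensed coda consonant → phonotactically illegal
/tgo/ — violates constraint (iii): syllable 1 onset /tg/ has 2 consonants (> 1) → phonotactically illegal
/dijn/ — violates constraint (iv): syllable 1 coda /jn/ has 2 consonants (> 1) → phonotactically illegal
/mi/ — σ1 onset /m/, coda /∅/ ok → phonotactically legal
/niz.ma/ — violates constraint (i): syllable 1 coda contains /z/, which is not a licensed coda consonant → phonotactically illegal
/va.tfor/ — violates constraint (iii): syllable 2 onset /tf/ has 2 consonants (> 1) → phonotactically illegal
Phonotactically legal: /mi/ → 1.

1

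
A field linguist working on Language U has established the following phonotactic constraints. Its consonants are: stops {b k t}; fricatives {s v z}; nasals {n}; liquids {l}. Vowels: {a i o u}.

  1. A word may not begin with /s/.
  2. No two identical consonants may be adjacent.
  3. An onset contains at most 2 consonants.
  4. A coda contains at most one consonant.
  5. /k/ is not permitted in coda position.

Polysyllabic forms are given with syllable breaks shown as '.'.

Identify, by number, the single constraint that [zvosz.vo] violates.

[zvosz.vo]: syllable 1 coda /sz/ has 2 consonants (> 1).
This is a violation of constraint 4: "A coda contains at most one consonant."
The remaining constraints (1, 2, 3, 5) are satisfied.

4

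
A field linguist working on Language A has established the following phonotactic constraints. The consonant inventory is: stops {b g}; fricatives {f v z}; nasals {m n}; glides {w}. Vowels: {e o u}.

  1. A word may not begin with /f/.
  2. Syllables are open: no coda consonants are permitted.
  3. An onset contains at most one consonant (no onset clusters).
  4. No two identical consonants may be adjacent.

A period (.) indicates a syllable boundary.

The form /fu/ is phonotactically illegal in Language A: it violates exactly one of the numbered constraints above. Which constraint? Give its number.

/fu/: word begins with /f/.
This is a violation of constraint 1: "A word may not begin with /f/."
The remaining constraints (2, 3, 4) are satisfied.

1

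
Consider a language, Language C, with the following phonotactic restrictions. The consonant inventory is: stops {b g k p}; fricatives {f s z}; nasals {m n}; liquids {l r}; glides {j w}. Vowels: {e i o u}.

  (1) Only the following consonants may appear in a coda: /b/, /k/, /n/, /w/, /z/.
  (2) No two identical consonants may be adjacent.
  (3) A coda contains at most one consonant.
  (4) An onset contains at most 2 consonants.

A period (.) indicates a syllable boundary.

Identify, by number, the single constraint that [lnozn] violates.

[lnozn]: syllable 1 coda /zn/ has 2 consonants (> 1).
This is a violation of constraint 3: "A coda contains at most one consonant."
The remaining constraints (1, 2, 4) are satisfied.

3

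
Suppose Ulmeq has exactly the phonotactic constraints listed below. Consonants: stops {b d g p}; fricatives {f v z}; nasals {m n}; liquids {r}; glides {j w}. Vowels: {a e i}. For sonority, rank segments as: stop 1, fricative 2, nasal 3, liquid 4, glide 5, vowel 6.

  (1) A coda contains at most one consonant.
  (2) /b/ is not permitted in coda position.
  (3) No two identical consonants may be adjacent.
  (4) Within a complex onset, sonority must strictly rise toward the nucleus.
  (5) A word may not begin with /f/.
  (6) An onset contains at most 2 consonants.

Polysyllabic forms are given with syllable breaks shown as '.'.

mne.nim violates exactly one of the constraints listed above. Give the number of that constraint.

4

mne.nim: syllable 1 onset /mn/: /m/ (nasal, 3) → /n/ (nasal, 3) does not rise.
This is a violation of constraint 4: "Within a complex onset, sonority must strictly rise toward the nucleus."
The remaining constraints (1, 2, 3, 5, 6) are satisfied.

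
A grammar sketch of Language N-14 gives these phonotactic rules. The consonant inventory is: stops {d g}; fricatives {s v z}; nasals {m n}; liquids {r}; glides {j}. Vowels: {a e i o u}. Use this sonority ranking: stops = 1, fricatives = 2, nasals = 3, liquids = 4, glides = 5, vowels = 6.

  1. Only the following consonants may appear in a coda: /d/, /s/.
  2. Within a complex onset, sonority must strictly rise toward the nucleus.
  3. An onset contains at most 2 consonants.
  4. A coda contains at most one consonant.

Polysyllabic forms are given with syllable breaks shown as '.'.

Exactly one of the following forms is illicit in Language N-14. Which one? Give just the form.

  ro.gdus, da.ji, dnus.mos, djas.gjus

ro.gdus

ro.gdus — violates constraint 2: syllable 2 onset /gd/: /g/ (stop, 1) → /d/ (stop, 1) does not rise → illicit
da.ji — σ1 onset /d/, coda /∅/ ok; σ2 onset /j/, coda /∅/ ok → licit
dnus.mos — σ1 onset /dn/ (1→3 rises), coda /s/ ok; σ2 onset /m/, coda /s/ ok → licit
djas.gjus — σ1 onset /dj/ (1→5 rises), coda /s/ ok; σ2 onset /gj/ (1→5 rises), coda /s/ ok → licit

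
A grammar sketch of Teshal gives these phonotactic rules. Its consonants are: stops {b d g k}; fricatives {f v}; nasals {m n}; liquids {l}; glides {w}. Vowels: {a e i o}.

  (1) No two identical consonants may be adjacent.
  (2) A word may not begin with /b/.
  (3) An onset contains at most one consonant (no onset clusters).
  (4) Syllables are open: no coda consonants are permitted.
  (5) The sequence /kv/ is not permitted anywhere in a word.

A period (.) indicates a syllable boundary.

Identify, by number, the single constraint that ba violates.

2

ba: word begins with /b/.
This is a violation of constraint 2: "A word may not begin with /b/."
The remaining constraints (1, 3, 4, 5) are satisfied.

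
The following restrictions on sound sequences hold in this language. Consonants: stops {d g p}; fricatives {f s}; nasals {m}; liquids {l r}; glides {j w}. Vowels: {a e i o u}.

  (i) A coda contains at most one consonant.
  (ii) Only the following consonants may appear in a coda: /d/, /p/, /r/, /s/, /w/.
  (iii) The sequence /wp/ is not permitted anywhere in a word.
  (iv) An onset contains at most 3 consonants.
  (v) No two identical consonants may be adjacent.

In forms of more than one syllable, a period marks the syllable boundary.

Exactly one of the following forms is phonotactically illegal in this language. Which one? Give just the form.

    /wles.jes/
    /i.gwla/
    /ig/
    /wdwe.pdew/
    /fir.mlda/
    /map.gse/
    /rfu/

/wles.jes/ — σ1 onset /wl/ (2C), coda /s/ ok; σ2 onset /j/, coda /s/ ok → phonotactically legal
/i.gwla/ — σ1 onset /∅/, coda /∅/ ok; σ2 onset /gwl/ (3C), coda /∅/ ok → phonotactically legal
/ig/ — violates constraint (ii): syllable 1 coda contains /g/, which is not a licensed coda consonant → phonotactically illegal
/wdwe.pdew/ — σ1 onset /wdw/ (3C), coda /∅/ ok; σ2 onset /pd/ (2C), coda /w/ ok → phonotactically legal
/fir.mlda/ — σ1 onset /f/, coda /r/ ok; σ2 onset /mld/ (3C), coda /∅/ ok → phonotactically legal
/map.gse/ — σ1 onset /m/, coda /p/ ok; σ2 onset /gs/ (2C), coda /∅/ ok → phonotactically legal
/rfu/ — σ1 onset /rf/ (2C), coda /∅/ ok → phonotactically legal

/ig/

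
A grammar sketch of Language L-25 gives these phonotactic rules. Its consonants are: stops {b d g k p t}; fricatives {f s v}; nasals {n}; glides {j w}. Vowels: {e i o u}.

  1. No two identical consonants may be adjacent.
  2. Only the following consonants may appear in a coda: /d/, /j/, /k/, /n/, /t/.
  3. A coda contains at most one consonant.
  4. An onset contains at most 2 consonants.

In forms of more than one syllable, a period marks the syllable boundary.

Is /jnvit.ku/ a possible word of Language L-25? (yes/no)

/jnvit.ku/ — violates constraint 4: syllable 1 onset /jnv/ has 3 consonants (> 2) → illicit

no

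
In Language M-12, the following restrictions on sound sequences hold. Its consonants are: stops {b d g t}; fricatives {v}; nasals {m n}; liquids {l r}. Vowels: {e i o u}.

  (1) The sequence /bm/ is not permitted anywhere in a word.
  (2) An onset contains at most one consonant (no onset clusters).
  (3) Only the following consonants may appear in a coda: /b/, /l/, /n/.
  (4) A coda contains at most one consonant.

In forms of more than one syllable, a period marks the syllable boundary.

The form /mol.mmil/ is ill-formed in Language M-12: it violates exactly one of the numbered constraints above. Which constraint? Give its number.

/mol.mmil/: syllable 2 onset /mm/ has 2 consonants (> 1).
This is a violation of constraint 2: "An onset contains at most one consonant (no onset clusters)."
The remaining constraints (1, 3, 4) are satisfied.

2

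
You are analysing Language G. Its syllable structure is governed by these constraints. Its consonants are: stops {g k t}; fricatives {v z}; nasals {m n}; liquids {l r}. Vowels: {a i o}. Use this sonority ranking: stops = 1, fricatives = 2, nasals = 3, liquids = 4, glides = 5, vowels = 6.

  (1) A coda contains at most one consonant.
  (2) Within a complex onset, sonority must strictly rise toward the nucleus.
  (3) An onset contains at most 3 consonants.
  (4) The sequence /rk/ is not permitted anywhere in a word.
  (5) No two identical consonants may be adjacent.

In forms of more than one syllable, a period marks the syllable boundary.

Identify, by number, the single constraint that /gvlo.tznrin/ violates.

/gvlo.tznrin/: syllable 2 onset /tznr/ has 4 consonants (> 3).
This is a violation of constraint 3: "An onset contains at most 3 consonants."
The remaining constraints (1, 2, 4, 5) are satisfied.

3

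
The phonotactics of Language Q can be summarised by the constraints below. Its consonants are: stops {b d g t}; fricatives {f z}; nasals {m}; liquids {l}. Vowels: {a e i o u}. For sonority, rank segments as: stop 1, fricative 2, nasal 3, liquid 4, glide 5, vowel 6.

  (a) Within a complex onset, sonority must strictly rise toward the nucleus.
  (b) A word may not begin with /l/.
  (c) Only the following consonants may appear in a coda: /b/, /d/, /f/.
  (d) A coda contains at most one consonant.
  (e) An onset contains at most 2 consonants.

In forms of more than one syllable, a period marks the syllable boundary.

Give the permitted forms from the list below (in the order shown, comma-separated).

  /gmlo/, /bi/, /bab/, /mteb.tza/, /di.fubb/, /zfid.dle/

/gmlo/ — violates constraint (e): syllable 1 onset /gml/ has 3 consonants (> 2) → not permitted
/bi/ — σ1 onset /b/, coda /∅/ ok → permitted
/bab/ — σ1 onset /b/, coda /b/ ok → permitted
/mteb.tza/ — violates constraint (a): syllable 1 onset /mt/: /m/ (nasal, 3) → /t/ (stop, 1) does not rise → not permitted
/di.fubb/ — violates constraint (d): syllable 2 coda /bb/ has 2 consonants (> 1) → not permitted
/zfid.dle/ — violates constraint (a): syllable 1 onset /zf/: /z/ (fricative, 2) → /f/ (fricative, 2) does not rise → not permitted

/bi/, /bab/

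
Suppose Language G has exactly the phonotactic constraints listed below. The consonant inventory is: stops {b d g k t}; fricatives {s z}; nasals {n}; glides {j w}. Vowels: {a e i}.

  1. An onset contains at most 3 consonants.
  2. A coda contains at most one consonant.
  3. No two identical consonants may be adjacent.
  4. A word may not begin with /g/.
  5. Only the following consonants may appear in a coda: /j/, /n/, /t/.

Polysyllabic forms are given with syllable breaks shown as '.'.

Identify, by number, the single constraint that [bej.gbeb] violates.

[bej.gbeb]: syllable 2 coda contains /b/, which is not a licensed coda consonant.
This is a violation of constraint 5: "Only the following consonants may appear in a coda: /j/, /n/, /t/."
The remaining constraints (1, 2, 3, 4) are satisfied.

5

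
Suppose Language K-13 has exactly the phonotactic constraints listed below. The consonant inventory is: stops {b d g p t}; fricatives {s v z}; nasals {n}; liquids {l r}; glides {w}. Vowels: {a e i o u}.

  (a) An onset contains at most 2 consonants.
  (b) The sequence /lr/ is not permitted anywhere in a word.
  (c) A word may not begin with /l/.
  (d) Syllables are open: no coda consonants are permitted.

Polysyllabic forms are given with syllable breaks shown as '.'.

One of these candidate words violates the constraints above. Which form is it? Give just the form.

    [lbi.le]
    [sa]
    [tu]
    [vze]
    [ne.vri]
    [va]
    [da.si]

[lbi.le] — violates constraint (c): word begins with /l/ → ill-formed
[sa] — σ1 onset /s/, coda /∅/ ok → well-formed
[tu] — σ1 onset /t/, coda /∅/ ok → well-formed
[vze] — σ1 onset /vz/ (2C), coda /∅/ ok → well-formed
[ne.vri] — σ1 onset /n/, coda /∅/ ok; σ2 onset /vr/ (2C), coda /∅/ ok → well-formed
[va] — σ1 onset /v/, coda /∅/ ok → well-formed
[da.si] — σ1 onset /d/, coda /∅/ ok; σ2 onset /s/, coda /∅/ ok → well-formed

[lbi.le]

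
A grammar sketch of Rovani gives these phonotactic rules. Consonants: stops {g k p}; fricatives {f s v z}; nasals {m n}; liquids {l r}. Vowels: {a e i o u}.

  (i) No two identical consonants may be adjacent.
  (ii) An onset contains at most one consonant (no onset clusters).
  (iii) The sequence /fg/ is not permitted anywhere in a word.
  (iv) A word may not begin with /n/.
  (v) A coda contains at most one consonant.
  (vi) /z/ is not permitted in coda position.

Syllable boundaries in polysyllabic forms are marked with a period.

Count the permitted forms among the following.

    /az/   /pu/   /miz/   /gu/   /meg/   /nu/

/az/ — violates constraint (vi): syllable 1 coda contains /z/ → not permitted
/pu/ — σ1 onset /p/, coda /∅/ ok → permitted
/miz/ — violates constraint (vi): syllable 1 coda contains /z/ → not permitted
/gu/ — σ1 onset /g/, coda /∅/ ok → permitted
/meg/ — σ1 onset /m/, coda /g/ ok → permitted
/nu/ — violates constraint (iv): word begins with /n/ → not permitted
Permitted: /pu/, /gu/, /meg/ → 3.

3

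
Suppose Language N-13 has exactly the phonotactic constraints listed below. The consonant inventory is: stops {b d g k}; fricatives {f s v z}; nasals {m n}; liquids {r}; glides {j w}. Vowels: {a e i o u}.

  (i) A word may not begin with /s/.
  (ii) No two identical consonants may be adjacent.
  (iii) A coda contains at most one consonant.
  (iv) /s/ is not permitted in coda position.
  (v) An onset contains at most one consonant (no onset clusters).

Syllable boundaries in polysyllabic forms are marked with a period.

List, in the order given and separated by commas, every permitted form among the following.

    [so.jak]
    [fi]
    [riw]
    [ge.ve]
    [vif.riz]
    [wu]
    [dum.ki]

[fi], [riw], [ge.ve], [vif.riz], [wu], [dum.ki]

[so.jak] — violates constraint (i): word begins with /s/ → not permitted
[fi] — σ1 onset /f/, coda /∅/ ok → permitted
[riw] — σ1 onset /r/, coda /w/ ok → permitted
[ge.ve] — σ1 onset /g/, coda /∅/ ok; σ2 onset /v/, coda /∅/ ok → permitted
[vif.riz] — σ1 onset /v/, coda /f/ ok; σ2 onset /r/, coda /z/ ok → permitted
[wu] — σ1 onset /w/, coda /∅/ ok → permitted
[dum.ki] — σ1 onset /d/, coda /m/ ok; σ2 onset /k/, coda /∅/ ok → permitted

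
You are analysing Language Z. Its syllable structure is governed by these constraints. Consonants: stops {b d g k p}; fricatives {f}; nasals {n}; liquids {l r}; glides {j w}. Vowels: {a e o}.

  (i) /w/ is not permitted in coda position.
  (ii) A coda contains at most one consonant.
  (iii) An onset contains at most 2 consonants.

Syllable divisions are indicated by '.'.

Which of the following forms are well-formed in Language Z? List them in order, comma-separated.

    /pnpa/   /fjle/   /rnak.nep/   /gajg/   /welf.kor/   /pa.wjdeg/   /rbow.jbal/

/rnak.nep/

/pnpa/ — violates constraint (iii): syllable 1 onset /pnp/ has 3 consonants (> 2) → ill-formed
/fjle/ — violates constraint (iii): syllable 1 onset /fjl/ has 3 consonants (> 2) → ill-formed
/rnak.nep/ — σ1 onset /rn/ (2C), coda /k/ ok; σ2 onset /n/, coda /p/ ok → well-formed
/gajg/ — violates constraint (ii): syllable 1 coda /jg/ has 2 consonants (> 1) → ill-formed
/welf.kor/ — violates constraint (ii): syllable 1 coda /lf/ has 2 consonants (> 1) → ill-formed
/pa.wjdeg/ — violates constraint (iii): syllable 2 onset /wjd/ has 3 consonants (> 2) → ill-formed
/rbow.jbal/ — violates constraint (i): syllable 1 coda contains /w/ → ill-formed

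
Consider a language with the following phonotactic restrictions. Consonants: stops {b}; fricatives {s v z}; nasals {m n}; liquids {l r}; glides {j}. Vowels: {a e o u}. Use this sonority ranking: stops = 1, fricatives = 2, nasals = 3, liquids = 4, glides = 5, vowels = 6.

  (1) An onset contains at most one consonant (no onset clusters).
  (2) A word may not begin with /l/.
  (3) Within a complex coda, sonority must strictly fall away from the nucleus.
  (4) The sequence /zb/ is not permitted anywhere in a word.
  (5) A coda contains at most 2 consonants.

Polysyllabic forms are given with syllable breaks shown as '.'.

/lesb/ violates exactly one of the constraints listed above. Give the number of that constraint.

/lesb/: word begins with /l/.
This is a violation of constraint 2: "A word may not begin with /l/."
The remaining constraints (1, 3, 4, 5) are satisfied.

2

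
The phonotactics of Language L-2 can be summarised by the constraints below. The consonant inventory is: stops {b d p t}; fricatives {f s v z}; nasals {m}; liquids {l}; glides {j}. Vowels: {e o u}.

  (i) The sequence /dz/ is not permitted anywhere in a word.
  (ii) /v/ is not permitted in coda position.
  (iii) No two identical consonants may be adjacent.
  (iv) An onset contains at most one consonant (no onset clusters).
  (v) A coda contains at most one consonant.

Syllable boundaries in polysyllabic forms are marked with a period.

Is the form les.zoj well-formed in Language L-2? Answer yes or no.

les.zoj — σ1 onset /l/, coda /s/ ok; σ2 onset /z/, coda /j/ ok → well-formed

yes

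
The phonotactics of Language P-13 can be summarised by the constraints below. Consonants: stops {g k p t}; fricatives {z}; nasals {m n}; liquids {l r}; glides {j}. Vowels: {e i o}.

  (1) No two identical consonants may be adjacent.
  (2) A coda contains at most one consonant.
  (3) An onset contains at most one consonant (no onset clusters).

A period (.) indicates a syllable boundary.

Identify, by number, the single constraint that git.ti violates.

1

git.ti: adjacent identical consonants /tt/.
This is a violation of constraint 1: "No two identical consonants may be adjacent."
The remaining constraints (2, 3) are satisfied.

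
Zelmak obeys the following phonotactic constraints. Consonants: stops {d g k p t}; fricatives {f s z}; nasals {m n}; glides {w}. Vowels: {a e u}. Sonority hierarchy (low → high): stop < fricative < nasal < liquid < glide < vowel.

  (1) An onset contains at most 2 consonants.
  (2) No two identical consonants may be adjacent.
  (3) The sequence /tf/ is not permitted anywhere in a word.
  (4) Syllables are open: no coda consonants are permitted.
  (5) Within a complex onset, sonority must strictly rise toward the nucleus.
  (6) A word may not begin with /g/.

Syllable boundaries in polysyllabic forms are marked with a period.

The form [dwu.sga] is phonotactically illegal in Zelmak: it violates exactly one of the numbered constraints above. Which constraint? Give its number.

5

[dwu.sga]: syllable 2 onset /sg/: /s/ (fricative, 2) → /g/ (stop, 1) does not rise.
This is a violation of constraint 5: "Within a complex onset, sonority must strictly rise toward the nucleus."
The remaining constraints (1, 2, 3, 4, 6) are satisfied.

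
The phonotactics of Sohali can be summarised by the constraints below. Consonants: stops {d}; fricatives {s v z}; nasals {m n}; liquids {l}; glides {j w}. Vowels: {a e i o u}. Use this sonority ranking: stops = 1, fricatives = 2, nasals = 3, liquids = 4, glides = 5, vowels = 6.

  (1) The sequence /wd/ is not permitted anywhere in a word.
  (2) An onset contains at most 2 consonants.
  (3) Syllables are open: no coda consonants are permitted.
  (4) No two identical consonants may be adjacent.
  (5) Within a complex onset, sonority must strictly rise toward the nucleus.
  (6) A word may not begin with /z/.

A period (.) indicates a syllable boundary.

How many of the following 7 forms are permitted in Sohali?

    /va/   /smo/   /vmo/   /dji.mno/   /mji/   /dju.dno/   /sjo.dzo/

/va/ — σ1 onset /v/, coda /∅/ ok → permitted
/smo/ — σ1 onset /sm/ (2→3 rises), coda /∅/ ok → permitted
/vmo/ — σ1 onset /vm/ (2→3 rises), coda /∅/ ok → permitted
/dji.mno/ — violates constraint 5: syllable 2 onset /mn/: /m/ (nasal, 3) → /n/ (nasal, 3) does not rise → not permitted
/mji/ — σ1 onset /mj/ (3→5 rises), coda /∅/ ok → permitted
/dju.dno/ — σ1 onset /dj/ (1→5 rises), coda /∅/ ok; σ2 onset /dn/ (1→3 rises), coda /∅/ ok → permitted
/sjo.dzo/ — σ1 onset /sj/ (2→5 rises), coda /∅/ ok; σ2 onset /dz/ (1→2 rises), coda /∅/ ok → permitted
Permitted: /va/, /smo/, /vmo/, /mji/, /dju.dno/, /sjo.dzo/ → 6.

6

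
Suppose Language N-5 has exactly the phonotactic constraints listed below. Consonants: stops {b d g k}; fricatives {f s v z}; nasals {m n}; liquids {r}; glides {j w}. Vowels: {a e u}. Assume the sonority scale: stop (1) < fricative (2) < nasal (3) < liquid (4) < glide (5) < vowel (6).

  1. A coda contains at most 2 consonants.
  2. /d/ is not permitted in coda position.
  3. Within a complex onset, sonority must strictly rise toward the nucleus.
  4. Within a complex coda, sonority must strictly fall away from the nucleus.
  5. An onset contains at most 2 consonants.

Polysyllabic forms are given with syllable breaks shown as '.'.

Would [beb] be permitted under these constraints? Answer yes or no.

yes

[beb] — σ1 onset /b/, coda /b/ ok → permitted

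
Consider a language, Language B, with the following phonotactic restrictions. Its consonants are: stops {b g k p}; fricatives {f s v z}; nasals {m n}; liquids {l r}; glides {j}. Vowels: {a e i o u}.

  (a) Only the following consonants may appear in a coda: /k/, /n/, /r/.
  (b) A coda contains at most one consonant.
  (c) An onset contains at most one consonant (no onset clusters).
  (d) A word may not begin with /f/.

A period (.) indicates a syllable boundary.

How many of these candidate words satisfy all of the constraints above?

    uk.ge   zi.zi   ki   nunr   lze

uk.ge — σ1 onset /∅/, coda /k/ ok; σ2 onset /g/, coda /∅/ ok → licit
zi.zi — σ1 onset /z/, coda /∅/ ok; σ2 onset /z/, coda /∅/ ok → licit
ki — σ1 onset /k/, coda /∅/ ok → licit
nunr — violates constraint (b): syllable 1 coda /nr/ has 2 consonants (> 1) → illicit
lze — violates constraint (c): syllable 1 onset /lz/ has 2 consonants (> 1) → illicit
Licit: uk.ge, zi.zi, ki → 3.

3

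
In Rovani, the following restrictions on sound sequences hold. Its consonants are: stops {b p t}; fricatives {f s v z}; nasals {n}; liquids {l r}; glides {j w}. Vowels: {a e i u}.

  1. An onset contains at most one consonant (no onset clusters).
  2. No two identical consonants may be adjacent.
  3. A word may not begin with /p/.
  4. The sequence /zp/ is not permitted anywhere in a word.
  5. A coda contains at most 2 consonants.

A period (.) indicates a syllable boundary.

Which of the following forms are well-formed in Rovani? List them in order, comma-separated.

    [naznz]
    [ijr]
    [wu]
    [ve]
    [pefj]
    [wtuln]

[naznz] — violates constraint 5: syllable 1 coda /znz/ has 3 consonants (> 2) → ill-formed
[ijr] — σ1 onset /∅/, coda /jr/ (2C) ok → well-formed
[wu] — σ1 onset /w/, coda /∅/ ok → well-formed
[ve] — σ1 onset /v/, coda /∅/ ok → well-formed
[pefj] — violates constraint 3: word begins with /p/ → ill-formed
[wtuln] — violates constraint 1: syllable 1 onset /wt/ has 2 consonants (> 1) → ill-formed

[ijr], [wu], [ve]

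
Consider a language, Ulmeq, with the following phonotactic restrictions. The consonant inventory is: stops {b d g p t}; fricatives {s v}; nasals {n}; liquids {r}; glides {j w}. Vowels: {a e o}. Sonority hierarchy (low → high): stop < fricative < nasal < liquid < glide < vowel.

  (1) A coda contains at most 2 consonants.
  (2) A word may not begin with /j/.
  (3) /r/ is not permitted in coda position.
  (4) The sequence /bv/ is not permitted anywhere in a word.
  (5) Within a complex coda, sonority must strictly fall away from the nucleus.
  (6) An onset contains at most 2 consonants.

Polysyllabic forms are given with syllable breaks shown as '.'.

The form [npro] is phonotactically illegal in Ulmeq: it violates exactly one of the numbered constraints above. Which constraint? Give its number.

6

[npro]: syllable 1 onset /npr/ has 3 consonants (> 2).
This is a violation of constraint 6: "An onset contains at most 2 consonants."
The remaining constraints (1, 2, 3, 4, 5) are satisfied.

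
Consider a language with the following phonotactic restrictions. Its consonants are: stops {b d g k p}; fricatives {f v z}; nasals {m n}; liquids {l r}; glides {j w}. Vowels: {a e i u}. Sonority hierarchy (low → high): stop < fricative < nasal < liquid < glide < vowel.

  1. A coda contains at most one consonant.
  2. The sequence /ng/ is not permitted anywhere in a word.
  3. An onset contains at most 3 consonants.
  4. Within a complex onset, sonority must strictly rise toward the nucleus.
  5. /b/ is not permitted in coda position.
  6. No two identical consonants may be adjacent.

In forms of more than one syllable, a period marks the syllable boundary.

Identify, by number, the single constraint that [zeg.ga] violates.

[zeg.ga]: adjacent identical consonants /gg/.
This is a violation of constraint 6: "No two identical consonants may be adjacent."
The remaining constraints (1, 2, 3, 4, 5) are satisfied.

6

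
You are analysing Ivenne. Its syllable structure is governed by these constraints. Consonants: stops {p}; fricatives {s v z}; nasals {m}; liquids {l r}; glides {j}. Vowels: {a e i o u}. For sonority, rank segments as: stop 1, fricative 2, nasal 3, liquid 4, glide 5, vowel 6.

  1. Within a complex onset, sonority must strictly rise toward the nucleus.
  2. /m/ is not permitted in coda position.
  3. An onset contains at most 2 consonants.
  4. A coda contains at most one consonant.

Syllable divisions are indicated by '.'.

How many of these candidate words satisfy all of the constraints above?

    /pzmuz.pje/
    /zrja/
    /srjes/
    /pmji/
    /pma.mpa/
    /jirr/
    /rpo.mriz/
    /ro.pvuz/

/pzmuz.pje/ — violates constraint 3: syllable 1 onset /pzm/ has 3 consonants (> 2) → ill-formed
/zrja/ — violates constraint 3: syllable 1 onset /zrj/ has 3 consonants (> 2) → ill-formed
/srjes/ — violates constraint 3: syllable 1 onset /srj/ has 3 consonants (> 2) → ill-formed
/pmji/ — violates constraint 3: syllable 1 onset /pmj/ has 3 consonants (> 2) → ill-formed
/pma.mpa/ — violates constraint 1: syllable 2 onset /mp/: /m/ (nasal, 3) → /p/ (stop, 1) does not rise → ill-formed
/jirr/ — violates constraint 4: syllable 1 coda /rr/ has 2 consonants (> 1) → ill-formed
/rpo.mriz/ — violates constraint 1: syllable 1 onset /rp/: /r/ (liquid, 4) → /p/ (stop, 1) does not rise → ill-formed
/ro.pvuz/ — σ1 onset /r/, coda /∅/ ok; σ2 onset /pv/ (1→2 rises), coda /z/ ok → well-formed
Well-formed: /ro.pvuz/ → 1.

1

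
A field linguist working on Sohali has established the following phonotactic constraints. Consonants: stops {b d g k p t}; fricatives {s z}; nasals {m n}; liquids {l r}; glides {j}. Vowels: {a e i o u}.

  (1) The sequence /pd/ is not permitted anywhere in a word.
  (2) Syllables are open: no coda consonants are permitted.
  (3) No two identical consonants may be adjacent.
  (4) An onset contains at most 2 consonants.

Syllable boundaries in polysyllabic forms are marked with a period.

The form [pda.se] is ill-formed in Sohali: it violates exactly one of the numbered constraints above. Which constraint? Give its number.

1

[pda.se]: contains banned sequence /pd/.
This is a violation of constraint 1: "The sequence /pd/ is not permitted anywhere in a word."
The remaining constraints (2, 3, 4) are satisfied.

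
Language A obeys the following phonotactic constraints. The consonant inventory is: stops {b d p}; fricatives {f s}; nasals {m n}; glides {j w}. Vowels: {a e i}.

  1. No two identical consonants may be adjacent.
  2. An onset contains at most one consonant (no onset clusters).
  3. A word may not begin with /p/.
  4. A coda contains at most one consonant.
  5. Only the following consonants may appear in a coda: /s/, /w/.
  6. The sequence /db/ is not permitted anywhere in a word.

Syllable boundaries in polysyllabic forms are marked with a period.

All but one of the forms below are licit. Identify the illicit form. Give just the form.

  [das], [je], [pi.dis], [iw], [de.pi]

[pi.dis]

[das] — σ1 onset /d/, coda /s/ ok → licit
[je] — σ1 onset /j/, coda /∅/ ok → licit
[pi.dis] — violates constraint 3: word begins with /p/ → illicit
[iw] — σ1 onset /∅/, coda /w/ ok → licit
[de.pi] — σ1 onset /d/, coda /∅/ ok; σ2 onset /p/, coda /∅/ ok → licit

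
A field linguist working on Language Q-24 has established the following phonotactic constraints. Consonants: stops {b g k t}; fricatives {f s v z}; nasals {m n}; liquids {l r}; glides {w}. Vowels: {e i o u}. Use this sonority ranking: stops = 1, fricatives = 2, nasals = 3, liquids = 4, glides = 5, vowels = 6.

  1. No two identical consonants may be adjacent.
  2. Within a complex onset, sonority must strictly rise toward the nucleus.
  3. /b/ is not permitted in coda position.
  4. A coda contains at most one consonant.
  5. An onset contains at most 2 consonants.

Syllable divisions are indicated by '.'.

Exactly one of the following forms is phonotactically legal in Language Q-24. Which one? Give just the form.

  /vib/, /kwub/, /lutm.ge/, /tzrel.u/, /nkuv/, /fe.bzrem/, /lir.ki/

/lir.ki/

/vib/ — violates constraint 3: syllable 1 coda contains /b/ → phonotactically illegal
/kwub/ — violates constraint 3: syllable 1 coda contains /b/ → phonotactically illegal
/lutm.ge/ — violates constraint 4: syllable 1 coda /tm/ has 2 consonants (> 1) → phonotactically illegal
/tzrel.u/ — violates constraint 5: syllable 1 onset /tzr/ has 3 consonants (> 2) → phonotactically illegal
/nkuv/ — violates constraint 2: syllable 1 onset /nk/: /n/ (nasal, 3) → /k/ (stop, 1) does not rise → phonotactically illegal
/fe.bzrem/ — violates constraint 5: syllable 2 onset /bzr/ has 3 consonants (> 2) → phonotactically illegal
/lir.ki/ — σ1 onset /l/, coda /r/ ok; σ2 onset /k/, coda /∅/ ok → phonotactically legal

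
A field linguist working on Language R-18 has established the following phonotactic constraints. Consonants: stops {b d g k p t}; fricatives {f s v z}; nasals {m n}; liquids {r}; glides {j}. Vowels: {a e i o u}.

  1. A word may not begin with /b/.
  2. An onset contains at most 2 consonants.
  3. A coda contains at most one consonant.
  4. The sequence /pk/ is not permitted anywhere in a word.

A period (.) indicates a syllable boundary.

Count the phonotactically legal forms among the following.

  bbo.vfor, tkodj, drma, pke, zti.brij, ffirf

1

bbo.vfor — violates constraint 1: word begins with /b/ → phonotactically illegal
tkodj — violates constraint 3: syllable 1 coda /dj/ has 2 consonants (> 1) → phonotactically illegal
drma — violates constraint 2: syllable 1 onset /drm/ has 3 consonants (> 2) → phonotactically illegal
pke — violates constraint 4: contains banned sequence /pk/ → phonotactically illegal
zti.brij — σ1 onset /zt/ (2C), coda /∅/ ok; σ2 onset /br/ (2C), coda /j/ ok → phonotactically legal
ffirf — violates constraint 3: syllable 1 coda /rf/ has 2 consonants (> 1) → phonotactically illegal
Phonotactically legal: zti.brij → 1.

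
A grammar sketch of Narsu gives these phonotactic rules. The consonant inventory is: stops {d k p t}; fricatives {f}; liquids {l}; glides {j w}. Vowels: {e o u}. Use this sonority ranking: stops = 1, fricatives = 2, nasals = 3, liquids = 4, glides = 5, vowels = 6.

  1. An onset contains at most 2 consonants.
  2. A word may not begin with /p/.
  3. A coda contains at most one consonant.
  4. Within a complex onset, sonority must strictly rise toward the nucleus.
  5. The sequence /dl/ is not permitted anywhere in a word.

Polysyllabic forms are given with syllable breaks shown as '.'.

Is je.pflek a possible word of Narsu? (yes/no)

je.pflek — violates constraint 1: syllable 2 onset /pfl/ has 3 consonants (> 2) → ill-formed

no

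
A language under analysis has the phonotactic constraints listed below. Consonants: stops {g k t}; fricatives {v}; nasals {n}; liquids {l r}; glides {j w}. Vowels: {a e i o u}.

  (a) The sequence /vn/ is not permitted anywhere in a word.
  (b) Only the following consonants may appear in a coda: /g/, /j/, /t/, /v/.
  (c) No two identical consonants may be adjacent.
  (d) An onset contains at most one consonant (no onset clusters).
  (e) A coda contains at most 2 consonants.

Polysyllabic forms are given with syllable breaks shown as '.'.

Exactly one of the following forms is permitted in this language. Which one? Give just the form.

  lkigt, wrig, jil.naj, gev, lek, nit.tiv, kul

gev

lkigt — violates constraint (d): syllable 1 onset /lk/ has 2 consonants (> 1) → not permitted
wrig — violates constraint (d): syllable 1 onset /wr/ has 2 consonants (> 1) → not permitted
jil.naj — violates constraint (b): syllable 1 coda contains /l/, which is not a licensed coda consonant → not permitted
gev — σ1 onset /g/, coda /v/ ok → permitted
lek — violates constraint (b): syllable 1 coda contains /k/, which is not a licensed coda consonant → not permitted
nit.tiv — violates constraint (c): adjacent identical consonants /tt/ → not permitted
kul — violates constraint (b): syllable 1 coda contains /l/, which is not a licensed coda consonant → not permitted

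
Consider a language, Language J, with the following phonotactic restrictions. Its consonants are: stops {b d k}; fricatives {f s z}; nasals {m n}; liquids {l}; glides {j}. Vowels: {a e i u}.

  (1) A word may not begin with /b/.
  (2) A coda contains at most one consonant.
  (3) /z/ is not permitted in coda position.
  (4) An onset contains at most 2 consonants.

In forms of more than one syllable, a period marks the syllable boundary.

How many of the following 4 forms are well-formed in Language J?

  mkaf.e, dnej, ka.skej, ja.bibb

3

mkaf.e — σ1 onset /mk/ (2C), coda /f/ ok; σ2 onset /∅/, coda /∅/ ok → well-formed
dnej — σ1 onset /dn/ (2C), coda /j/ ok → well-formed
ka.skej — σ1 onset /k/, coda /∅/ ok; σ2 onset /sk/ (2C), coda /j/ ok → well-formed
ja.bibb — violates constraint 2: syllable 2 coda /bb/ has 2 consonants (> 1) → ill-formed
Well-formed: mkaf.e, dnej, ka.skej → 3.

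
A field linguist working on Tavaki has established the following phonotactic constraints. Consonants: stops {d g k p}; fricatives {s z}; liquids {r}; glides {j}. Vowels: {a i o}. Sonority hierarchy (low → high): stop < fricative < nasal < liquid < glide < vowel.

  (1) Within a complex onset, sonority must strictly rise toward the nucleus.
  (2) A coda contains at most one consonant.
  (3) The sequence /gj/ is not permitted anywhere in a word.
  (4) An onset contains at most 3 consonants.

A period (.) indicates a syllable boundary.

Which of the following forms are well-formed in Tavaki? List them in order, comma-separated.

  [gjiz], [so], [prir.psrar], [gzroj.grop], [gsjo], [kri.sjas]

[gjiz] — violates constraint 3: contains banned sequence /gj/ → ill-formed
[so] — σ1 onset /s/, coda /∅/ ok → well-formed
[prir.psrar] — σ1 onset /pr/ (1→4 rises), coda /r/ ok; σ2 onset /psr/ (1→2→4 rises), coda /r/ ok → well-formed
[gzroj.grop] — σ1 onset /gzr/ (1→2→4 rises), coda /j/ ok; σ2 onset /gr/ (1→4 rises), coda /p/ ok → well-formed
[gsjo] — σ1 onset /gsj/ (1→2→5 rises), coda /∅/ ok → well-formed
[kri.sjas] — σ1 onset /kr/ (1→4 rises), coda /∅/ ok; σ2 onset /sj/ (2→5 rises), coda /s/ ok → well-formed

[so], [prir.psrar], [gzroj.grop], [gsjo], [kri.sjas]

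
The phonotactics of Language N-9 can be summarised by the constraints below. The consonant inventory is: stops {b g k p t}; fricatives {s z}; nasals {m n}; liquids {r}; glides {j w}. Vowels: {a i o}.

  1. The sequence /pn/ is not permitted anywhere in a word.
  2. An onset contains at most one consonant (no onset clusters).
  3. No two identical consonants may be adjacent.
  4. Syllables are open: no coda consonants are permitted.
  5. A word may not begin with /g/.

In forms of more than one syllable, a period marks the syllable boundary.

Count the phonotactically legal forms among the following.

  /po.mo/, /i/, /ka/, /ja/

4

/po.mo/ — σ1 onset /p/, coda /∅/ ok; σ2 onset /m/, coda /∅/ ok → phonotactically legal
/i/ — σ1 onset /∅/, coda /∅/ ok → phonotactically legal
/ka/ — σ1 onset /k/, coda /∅/ ok → phonotactically legal
/ja/ — σ1 onset /j/, coda /∅/ ok → phonotactically legal
Phonotactically legal: /po.mo/, /i/, /ka/, /ja/ → 4.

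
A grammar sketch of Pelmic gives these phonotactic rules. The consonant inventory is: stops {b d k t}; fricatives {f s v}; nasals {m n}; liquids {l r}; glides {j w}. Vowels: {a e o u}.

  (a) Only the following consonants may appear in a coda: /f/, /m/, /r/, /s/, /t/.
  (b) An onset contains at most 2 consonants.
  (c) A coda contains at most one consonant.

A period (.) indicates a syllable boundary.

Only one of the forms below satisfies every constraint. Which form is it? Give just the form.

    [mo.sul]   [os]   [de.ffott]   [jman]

[os]

[mo.sul] — violates constraint (a): syllable 2 coda contains /l/, which is not a licensed coda consonant → ill-formed
[os] — σ1 onset /∅/, coda /s/ ok → well-formed
[de.ffott] — violates constraint (c): syllable 2 coda /tt/ has 2 consonants (> 1) → ill-formed
[jman] — violates constraint (a): syllable 1 coda contains /n/, which is not a licensed coda consonant → ill-formed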